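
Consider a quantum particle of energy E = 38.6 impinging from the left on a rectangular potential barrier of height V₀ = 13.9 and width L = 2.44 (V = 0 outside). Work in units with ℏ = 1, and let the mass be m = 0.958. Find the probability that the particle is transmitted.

Above the barrier the interior wavenumber is k₂ = √(2m(E − V₀))/ℏ = 6.879, giving phase k₂L = 16.79.
T = [1 + V₀² sin²(k₂L) / (4E(E − V₀))]⁻¹ = 1/1.039 = 0.962.

T = 0.962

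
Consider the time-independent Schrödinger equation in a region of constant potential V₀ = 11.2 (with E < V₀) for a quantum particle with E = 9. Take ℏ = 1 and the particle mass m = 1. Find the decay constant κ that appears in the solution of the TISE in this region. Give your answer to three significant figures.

Since E < V₀ the TISE in this region is ψ'' = κ²ψ with κ = √(2m(V₀ − E))/ℏ.
κ = √(2 × 1 × 2.2) = 2.098.

κ = 2.10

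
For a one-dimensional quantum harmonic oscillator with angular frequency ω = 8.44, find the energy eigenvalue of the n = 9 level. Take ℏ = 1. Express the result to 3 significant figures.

Using E_n = (n + ½)ℏω: E_9 = 9.5 × 8.44 = 80.18.

E = 80.2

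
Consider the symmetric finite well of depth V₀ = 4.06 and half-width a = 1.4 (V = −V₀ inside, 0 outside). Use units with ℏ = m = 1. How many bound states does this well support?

The dimensionless depth is z₀ = a√(2mV₀)/ℏ = 1.4 × √(8.120) = 3.989.
A new bound state (alternating even/odd) appears each time z₀ passes a multiple of π/2, so N = ⌊2z₀/π⌋ + 1 = ⌊2.540⌋ + 1 = 3.

N = 3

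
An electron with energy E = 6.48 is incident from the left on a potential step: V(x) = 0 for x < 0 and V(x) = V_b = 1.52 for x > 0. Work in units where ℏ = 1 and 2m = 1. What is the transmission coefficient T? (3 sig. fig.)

T = 0.996

The wavenumbers are k₁ = √(2mE)/ℏ = 2.546 on the left and k₂ = √(2m(E − V_b))/ℏ = 2.227 on the right.
Matching ψ and ψ′ at x = 0 gives r = (k₁ − k₂)/(k₁ + k₂), so R = r² = 0.004453 and T = 1 − R = 0.9955.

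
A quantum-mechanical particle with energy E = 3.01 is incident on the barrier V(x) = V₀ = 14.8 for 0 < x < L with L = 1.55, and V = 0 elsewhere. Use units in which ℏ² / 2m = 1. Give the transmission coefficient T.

Since E < V₀ the interior solution is evanescent with decay constant κ = √(2m(V₀ − E))/ℏ = 3.434.
κL = 5.322, sinh(κL) = 102.4.
Matching ψ, ψ′ at both faces gives T = [1 + V₀² sinh²(κL) / (4E(V₀ − E))]⁻¹ = 1/16180 = 0.0000618.

T = 0.0000618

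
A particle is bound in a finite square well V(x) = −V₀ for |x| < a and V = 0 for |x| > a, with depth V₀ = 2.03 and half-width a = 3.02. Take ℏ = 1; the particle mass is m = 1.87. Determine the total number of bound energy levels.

N = 6

The dimensionless depth is z₀ = a√(2mV₀)/ℏ = 3.02 × √(7.592) = 8.321.
A new bound state (alternating even/odd) appears each time z₀ passes a multiple of π/2, so N = ⌊2z₀/π⌋ + 1 = ⌊5.297⌋ + 1 = 6.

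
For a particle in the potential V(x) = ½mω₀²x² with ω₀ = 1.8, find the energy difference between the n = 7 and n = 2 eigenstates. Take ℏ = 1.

ΔE = 9.00

E_n = ℏω₀(n + ½), so ΔE = (7 − 2) ℏω₀ = 5 × 1.8 = 9.000.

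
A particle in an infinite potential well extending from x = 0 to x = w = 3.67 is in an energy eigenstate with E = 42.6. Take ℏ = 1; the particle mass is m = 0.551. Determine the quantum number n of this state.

From E_n = n²π²ℏ²/(2mw²) invert to n = √(2mw²E)/(πℏ).
n = (3.67/π) × √(2 × 0.551 × 42.6) = 8.004 → n = 8.

n = 8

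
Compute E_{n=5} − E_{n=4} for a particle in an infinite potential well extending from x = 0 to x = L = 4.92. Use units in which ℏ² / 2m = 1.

E_n = n²π²ℏ²/(2mL²), so ΔE = (5² − 4²) π²ℏ²/(2mL²).
ΔE = 9 × π² / (2 × 0.5 × 4.92²) = 3.670.

ΔE = 3.67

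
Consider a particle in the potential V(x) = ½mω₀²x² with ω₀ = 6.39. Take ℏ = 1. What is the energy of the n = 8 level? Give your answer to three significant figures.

E = 54.3

Using E_n = (n + ½)ℏω₀: E_8 = 8.5 × 6.39 = 54.32.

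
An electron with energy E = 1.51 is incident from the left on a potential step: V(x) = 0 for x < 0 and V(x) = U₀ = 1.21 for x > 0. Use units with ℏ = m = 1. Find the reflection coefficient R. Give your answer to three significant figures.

R = 0.147

The wavenumbers are k₁ = √(2mE)/ℏ = 1.738 on the left and k₂ = √(2m(E − U₀))/ℏ = 0.7746 on the right.
Continuity of ψ and ψ′ at the step yields the reflection amplitude r = (k₁ − k₂)/(k₁ + k₂) = 0.3834; thus R = |r|² = 0.1470, T = 0.8530.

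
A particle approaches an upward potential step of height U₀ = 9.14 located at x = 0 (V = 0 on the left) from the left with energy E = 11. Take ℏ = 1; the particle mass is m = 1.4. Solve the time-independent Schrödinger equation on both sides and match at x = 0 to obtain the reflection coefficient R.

R = 0.174

The wavenumbers are k₁ = √(2mE)/ℏ = 5.550 on the left and k₂ = √(2m(E − U₀))/ℏ = 2.282 on the right.
Matching ψ and ψ′ at x = 0 gives r = (k₁ − k₂)/(k₁ + k₂), so R = r² = 0.1741 and T = 1 − R = 0.8259.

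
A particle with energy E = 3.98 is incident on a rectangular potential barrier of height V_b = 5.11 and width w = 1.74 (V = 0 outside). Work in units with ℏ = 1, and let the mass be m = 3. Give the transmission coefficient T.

E < V_b: inside the barrier ψ ∝ e^{±κx} with κ = √(2m(V_b − E))/ℏ = 2.604.
κw = 4.531, sinh(κw) = 46.41.
The exact tunnelling result is T⁻¹ = 1 + V_b² sinh²(κw) / [4E(V_b − E)] = 3127, so T = 0.000320.

T = 0.000320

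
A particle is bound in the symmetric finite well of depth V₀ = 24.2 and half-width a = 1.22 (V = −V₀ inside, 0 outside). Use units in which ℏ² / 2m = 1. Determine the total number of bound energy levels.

N = 4

The dimensionless depth is z₀ = a√(2mV₀)/ℏ = 1.22 × √(24.20) = 6.002.
The even/odd transcendental equations gain one root per π/2 in z₀, giving N = 1 + ⌊2z₀/π⌋ = 1 + ⌊3.821⌋ = 4.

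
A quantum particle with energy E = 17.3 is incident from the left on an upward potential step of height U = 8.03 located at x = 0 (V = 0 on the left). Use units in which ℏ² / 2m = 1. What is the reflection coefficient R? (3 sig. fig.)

On each side the TISE gives plane waves with k = √(2m(E − V))/ℏ: k₁ = √(2·½·17.3) = 4.159, k₂ = √(2·½·9.27) = 3.045.
Continuity of ψ and ψ′ at the step yields the reflection amplitude r = (k₁ − k₂)/(k₁ + k₂) = 0.1547; thus R = |r|² = 0.02394, T = 0.9761.

R = 0.0239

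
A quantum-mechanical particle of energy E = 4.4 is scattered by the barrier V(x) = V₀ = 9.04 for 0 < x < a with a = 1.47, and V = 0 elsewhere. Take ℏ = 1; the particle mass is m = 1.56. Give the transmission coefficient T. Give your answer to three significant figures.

T = 0.0000554

E < V₀: inside the barrier ψ ∝ e^{±κx} with κ = √(2m(V₀ − E))/ℏ = 3.805.
κa = 5.593, sinh(κa) = 134.3.
Matching ψ, ψ′ at both faces gives T = [1 + V₀² sinh²(κa) / (4E(V₀ − E))]⁻¹ = 1/18050 = 0.0000554.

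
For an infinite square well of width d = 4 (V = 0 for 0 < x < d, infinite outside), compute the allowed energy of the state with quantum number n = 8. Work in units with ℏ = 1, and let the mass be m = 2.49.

E = 7.93

The infinite-well eigenfunctions ψ_n = √(2/d) sin(nπx/d) vanish at both walls, giving E_n = n²π²ℏ²/(2md²).
E_8 = 8² × π² / (2 × 2.49 × 4²) = 7.927.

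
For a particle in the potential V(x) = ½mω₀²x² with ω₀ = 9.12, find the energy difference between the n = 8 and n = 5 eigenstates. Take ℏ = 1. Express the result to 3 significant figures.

ΔE = 27.4

E_n = ℏω₀(n + ½), so ΔE = (8 − 5) ℏω₀ = 3 × 9.12 = 27.36.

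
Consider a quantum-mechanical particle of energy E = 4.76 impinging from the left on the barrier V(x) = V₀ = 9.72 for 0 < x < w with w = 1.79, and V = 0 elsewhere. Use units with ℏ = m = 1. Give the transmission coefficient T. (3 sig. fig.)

T = 0.0000507

E < V₀: inside the barrier ψ ∝ e^{±κx} with κ = √(2m(V₀ − E))/ℏ = 3.150.
κw = 5.638, sinh(κw) = 140.4.
Matching ψ, ψ′ at both faces gives T = [1 + V₀² sinh²(κw) / (4E(V₀ − E))]⁻¹ = 1/19730 = 0.0000507.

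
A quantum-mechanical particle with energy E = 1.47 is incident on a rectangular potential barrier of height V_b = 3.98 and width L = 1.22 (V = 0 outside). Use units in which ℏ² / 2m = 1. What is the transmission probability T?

T = 0.0753

Since E < V_b the interior solution is evanescent with decay constant κ = √(2m(V_b − E))/ℏ = 1.584.
κL = 1.933, sinh(κL) = 3.382.
The exact tunnelling result is T⁻¹ = 1 + V_b² sinh²(κL) / [4E(V_b − E)] = 13.28, so T = 0.0753.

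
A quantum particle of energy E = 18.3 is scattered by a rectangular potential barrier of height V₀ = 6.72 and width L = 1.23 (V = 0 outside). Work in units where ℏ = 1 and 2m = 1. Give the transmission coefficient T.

T = 0.962

E > V₀: inside the barrier k₂ = √(2m(E − V₀))/ℏ = 3.403, k₂L = 4.186.
T = [1 + V₀² sin²(k₂L) / (4E(E − V₀))]⁻¹ = 1/1.040 = 0.962.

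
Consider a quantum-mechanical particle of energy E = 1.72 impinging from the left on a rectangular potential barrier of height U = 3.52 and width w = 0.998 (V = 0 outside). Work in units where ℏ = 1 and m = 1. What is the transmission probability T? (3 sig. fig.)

T = 0.0866

E < U: inside the barrier ψ ∝ e^{±κx} with κ = √(2m(U − E))/ℏ = 1.897.
κw = 1.894, sinh(κw) = 3.246.
Matching ψ, ψ′ at both faces gives T = [1 + U² sinh²(κw) / (4E(U − E))]⁻¹ = 1/11.54 = 0.0866.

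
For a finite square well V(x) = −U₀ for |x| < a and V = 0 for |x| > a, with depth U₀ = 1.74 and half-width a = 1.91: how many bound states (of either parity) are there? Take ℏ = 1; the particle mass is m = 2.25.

N = 4

Define the well-strength parameter z₀ = (a/ℏ)√(2mU₀) = 1.91 × √(2·2.25·1.74) = 5.345.
A new bound state (alternating even/odd) appears each time z₀ passes a multiple of π/2, so N = ⌊2z₀/π⌋ + 1 = ⌊3.402⌋ + 1 = 4.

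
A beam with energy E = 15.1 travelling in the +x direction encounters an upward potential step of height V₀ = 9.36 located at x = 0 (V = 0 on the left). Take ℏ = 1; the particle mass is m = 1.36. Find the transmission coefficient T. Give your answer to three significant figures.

The wavenumbers are k₁ = √(2mE)/ℏ = 6.409 on the left and k₂ = √(2m(E − V₀))/ℏ = 3.951 on the right.
Matching ψ and ψ′ at x = 0 gives r = (k₁ − k₂)/(k₁ + k₂), so R = r² = 0.05627 and T = 1 − R = 0.9437.

T = 0.944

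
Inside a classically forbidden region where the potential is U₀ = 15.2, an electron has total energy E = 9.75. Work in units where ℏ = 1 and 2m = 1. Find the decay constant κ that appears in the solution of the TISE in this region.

κ = 2.33

Since E < U₀ the TISE in this region is ψ'' = κ²ψ with κ = √(2m(U₀ − E))/ℏ.
κ = √(2 × 0.5 × 5.45) = 2.335.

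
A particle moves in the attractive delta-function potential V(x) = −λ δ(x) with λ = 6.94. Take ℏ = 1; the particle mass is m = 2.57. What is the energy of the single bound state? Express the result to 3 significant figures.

The bound state is ψ(x) = √κ e^{−κ|x|}. The derivative jump ψ'(0⁺) − ψ'(0⁻) = −(2mλ/ℏ²)ψ(0) fixes κ = mλ/ℏ² = 17.84.
Then E = −ℏ²κ²/(2m) = −mλ²/(2ℏ²) = -61.89.

E = -61.9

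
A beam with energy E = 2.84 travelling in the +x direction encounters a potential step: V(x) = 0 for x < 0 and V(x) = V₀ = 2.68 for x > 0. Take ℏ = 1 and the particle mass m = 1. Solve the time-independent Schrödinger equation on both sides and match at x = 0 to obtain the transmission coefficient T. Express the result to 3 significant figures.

On each side the TISE gives plane waves with k = √(2m(E − V))/ℏ: k₁ = √(2·1·2.84) = 2.383, k₂ = √(2·1·0.16) = 0.5657.
Continuity of ψ and ψ′ at the step yields the reflection amplitude r = (k₁ − k₂)/(k₁ + k₂) = 0.6163; thus R = |r|² = 0.3799, T = 0.6201.

T = 0.620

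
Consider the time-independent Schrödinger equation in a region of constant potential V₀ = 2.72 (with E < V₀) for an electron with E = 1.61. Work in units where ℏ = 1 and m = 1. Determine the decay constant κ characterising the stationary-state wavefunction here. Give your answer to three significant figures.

κ = 1.49

Since E < V₀ the TISE in this region is ψ'' = κ²ψ with κ = √(2m(V₀ − E))/ℏ.
κ = √(2 × 1 × 1.11) = 1.490.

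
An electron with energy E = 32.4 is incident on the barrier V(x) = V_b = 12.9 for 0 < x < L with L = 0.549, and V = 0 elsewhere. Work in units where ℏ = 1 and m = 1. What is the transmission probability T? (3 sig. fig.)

T = 0.995

E > V_b: inside the barrier k₂ = √(2m(E − V_b))/ℏ = 6.245, k₂L = 3.429.
T = [1 + V_b² sin²(k₂L) / (4E(E − V_b))]⁻¹ = 1/1.005 = 0.995.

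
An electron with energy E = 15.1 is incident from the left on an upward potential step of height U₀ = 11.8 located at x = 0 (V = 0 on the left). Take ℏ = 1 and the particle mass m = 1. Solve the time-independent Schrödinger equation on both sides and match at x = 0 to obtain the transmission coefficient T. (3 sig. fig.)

T = 0.868

The wavenumbers are k₁ = √(2mE)/ℏ = 5.495 on the left and k₂ = √(2m(E − U₀))/ℏ = 2.569 on the right.
Continuity of ψ and ψ′ at the step yields the reflection amplitude r = (k₁ − k₂)/(k₁ + k₂) = 0.3629; thus R = |r|² = 0.1317, T = 0.8683.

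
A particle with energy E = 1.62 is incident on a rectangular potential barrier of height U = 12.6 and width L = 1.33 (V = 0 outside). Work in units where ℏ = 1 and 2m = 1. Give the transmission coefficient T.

T = 0.000266

E < U: inside the barrier ψ ∝ e^{±κx} with κ = √(2m(U − E))/ℏ = 3.314.
κL = 4.407, sinh(κL) = 41.01.
Matching ψ, ψ′ at both faces gives T = [1 + U² sinh²(κL) / (4E(U − E))]⁻¹ = 1/3754 = 0.000266.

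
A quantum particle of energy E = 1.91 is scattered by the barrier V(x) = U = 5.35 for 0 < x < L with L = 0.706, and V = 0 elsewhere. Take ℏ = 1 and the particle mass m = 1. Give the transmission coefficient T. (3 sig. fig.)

T = 0.0868

E < U: inside the barrier ψ ∝ e^{±κx} with κ = √(2m(U − E))/ℏ = 2.623.
κL = 1.852, sinh(κL) = 3.107.
The exact tunnelling result is T⁻¹ = 1 + U² sinh²(κL) / [4E(U − E)] = 11.51, so T = 0.0868.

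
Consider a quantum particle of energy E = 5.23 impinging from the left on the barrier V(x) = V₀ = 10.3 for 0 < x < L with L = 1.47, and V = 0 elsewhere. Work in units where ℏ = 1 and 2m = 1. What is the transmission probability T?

T = 0.00532

Since E < V₀ the interior solution is evanescent with decay constant κ = √(2m(V₀ − E))/ℏ = 2.252.
κL = 3.310, sinh(κL) = 13.67.
The exact tunnelling result is T⁻¹ = 1 + V₀² sinh²(κL) / [4E(V₀ − E)] = 188.0, so T = 0.00532.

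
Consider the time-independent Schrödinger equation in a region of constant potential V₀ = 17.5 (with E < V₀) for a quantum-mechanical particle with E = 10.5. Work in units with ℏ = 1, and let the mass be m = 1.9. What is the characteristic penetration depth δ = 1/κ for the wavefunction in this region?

δ = 0.194

Since E < V₀ the TISE in this region is ψ'' = κ²ψ with κ = √(2m(V₀ − E))/ℏ.
κ = √(2 × 1.9 × 7) = 5.158. The penetration depth is δ = 1/κ = 0.194.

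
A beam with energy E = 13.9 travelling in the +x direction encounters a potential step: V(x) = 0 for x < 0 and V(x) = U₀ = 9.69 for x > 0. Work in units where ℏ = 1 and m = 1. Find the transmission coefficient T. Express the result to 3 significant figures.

On each side the TISE gives plane waves with k = √(2m(E − V))/ℏ: k₁ = √(2·1·13.9) = 5.273, k₂ = √(2·1·4.21) = 2.902.
Continuity of ψ and ψ′ at the step yields the reflection amplitude r = (k₁ − k₂)/(k₁ + k₂) = 0.2900; thus R = |r|² = 0.08412, T = 0.9159.

T = 0.916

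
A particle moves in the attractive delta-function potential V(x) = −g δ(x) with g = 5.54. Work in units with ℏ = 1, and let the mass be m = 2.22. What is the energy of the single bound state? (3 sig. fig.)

The bound state is ψ(x) = √κ e^{−κ|x|}. The derivative jump ψ'(0⁺) − ψ'(0⁻) = −(2mg/ℏ²)ψ(0) fixes κ = mg/ℏ² = 12.30.
Then E = −ℏ²κ²/(2m) = −mg²/(2ℏ²) = -34.07.

E = -34.1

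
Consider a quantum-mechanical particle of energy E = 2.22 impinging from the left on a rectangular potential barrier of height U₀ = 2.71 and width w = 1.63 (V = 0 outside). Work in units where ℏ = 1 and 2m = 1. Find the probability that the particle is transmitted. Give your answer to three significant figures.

T = 0.231

Since E < U₀ the interior solution is evanescent with decay constant κ = √(2m(U₀ − E))/ℏ = 0.7000.
κw = 1.141, sinh(κw) = 1.405.
Matching ψ, ψ′ at both faces gives T = [1 + U₀² sinh²(κw) / (4E(U₀ − E))]⁻¹ = 1/4.333 = 0.231.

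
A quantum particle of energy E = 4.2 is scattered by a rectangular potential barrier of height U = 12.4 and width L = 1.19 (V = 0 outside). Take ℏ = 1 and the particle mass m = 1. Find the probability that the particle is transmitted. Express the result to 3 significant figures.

T = 0.000234

Since E < U the interior solution is evanescent with decay constant κ = √(2m(U − E))/ℏ = 4.050.
κL = 4.819, sinh(κL) = 61.92.
The exact tunnelling result is T⁻¹ = 1 + U² sinh²(κL) / [4E(U − E)] = 4281, so T = 0.000234.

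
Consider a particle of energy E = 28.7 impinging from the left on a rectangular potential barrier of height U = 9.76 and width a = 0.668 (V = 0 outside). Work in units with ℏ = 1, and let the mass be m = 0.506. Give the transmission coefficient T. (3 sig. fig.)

Above the barrier the interior wavenumber is k₂ = √(2m(E − U))/ℏ = 4.378, giving phase k₂a = 2.925.
T = [1 + U² sin²(k₂a) / (4E(E − U))]⁻¹ = 1/1.002 = 0.998.

T = 0.998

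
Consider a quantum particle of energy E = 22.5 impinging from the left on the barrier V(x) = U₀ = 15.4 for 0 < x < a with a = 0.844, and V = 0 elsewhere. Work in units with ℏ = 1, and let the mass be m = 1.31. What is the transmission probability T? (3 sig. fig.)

T = 0.922

E > U₀: inside the barrier k₂ = √(2m(E − U₀))/ℏ = 4.313, k₂a = 3.640.
T = [1 + U₀² sin²(k₂a) / (4E(E − U₀))]⁻¹ = 1/1.085 = 0.922.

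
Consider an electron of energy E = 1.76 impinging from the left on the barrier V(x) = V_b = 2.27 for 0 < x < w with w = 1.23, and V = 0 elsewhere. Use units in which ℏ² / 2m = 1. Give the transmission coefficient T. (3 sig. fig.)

Since E < V_b the interior solution is evanescent with decay constant κ = √(2m(V_b − E))/ℏ = 0.7141.
κw = 0.8784, sinh(κw) = 0.9958.
The exact tunnelling result is T⁻¹ = 1 + V_b² sinh²(κw) / [4E(V_b − E)] = 2.423, so T = 0.413.

T = 0.413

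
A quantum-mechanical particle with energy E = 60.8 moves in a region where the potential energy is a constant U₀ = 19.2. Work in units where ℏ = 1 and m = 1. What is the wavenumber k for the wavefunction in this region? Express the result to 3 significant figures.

k = 9.12

With E > U₀ the solution is oscillatory, ψ ∝ e^{±ikx} with k = √(2m(E − U₀))/ℏ.
k = √(2 × 1 × 41.6) = 9.121.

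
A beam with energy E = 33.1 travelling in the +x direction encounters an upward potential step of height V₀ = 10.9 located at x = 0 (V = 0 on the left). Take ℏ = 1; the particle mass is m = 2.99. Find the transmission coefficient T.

T = 0.990

The wavenumbers are k₁ = √(2mE)/ℏ = 14.07 on the left and k₂ = √(2m(E − V₀))/ℏ = 11.52 on the right.
Matching ψ and ψ′ at x = 0 gives r = (k₁ − k₂)/(k₁ + k₂), so R = r² = 0.009906 and T = 1 − R = 0.9901.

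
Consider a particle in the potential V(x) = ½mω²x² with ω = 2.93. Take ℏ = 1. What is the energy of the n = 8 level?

E = 24.9

Using E_n = (n + ½)ℏω: E_8 = 8.5 × 2.93 = 24.91.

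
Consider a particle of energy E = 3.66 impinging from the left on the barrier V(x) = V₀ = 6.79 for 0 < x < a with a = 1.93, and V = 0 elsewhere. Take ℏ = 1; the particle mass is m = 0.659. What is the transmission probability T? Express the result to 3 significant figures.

T = 0.00156

E < V₀: inside the barrier ψ ∝ e^{±κx} with κ = √(2m(V₀ − E))/ℏ = 2.031.
κa = 3.920, sinh(κa) = 25.19.
Matching ψ, ψ′ at both faces gives T = [1 + V₀² sinh²(κa) / (4E(V₀ − E))]⁻¹ = 1/639.5 = 0.00156.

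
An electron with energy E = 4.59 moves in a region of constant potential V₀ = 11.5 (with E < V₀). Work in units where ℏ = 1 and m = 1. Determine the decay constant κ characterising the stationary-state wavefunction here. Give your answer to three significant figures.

Since E < V₀ the TISE in this region is ψ'' = κ²ψ with κ = √(2m(V₀ − E))/ℏ.
κ = √(2 × 1 × 6.91) = 3.718.

κ = 3.72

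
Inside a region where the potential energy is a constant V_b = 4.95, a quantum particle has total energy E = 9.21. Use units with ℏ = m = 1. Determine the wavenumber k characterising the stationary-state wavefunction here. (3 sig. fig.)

With E > V_b the solution is oscillatory, ψ ∝ e^{±ikx} with k = √(2m(E − V_b))/ℏ.
k = √(2 × 1 × 4.26) = 2.919.

k = 2.92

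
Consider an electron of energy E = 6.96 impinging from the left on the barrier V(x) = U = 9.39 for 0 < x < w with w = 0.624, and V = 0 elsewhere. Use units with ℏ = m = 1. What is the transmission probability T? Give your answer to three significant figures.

Since E < U the interior solution is evanescent with decay constant κ = √(2m(U − E))/ℏ = 2.205.
κw = 1.376, sinh(κw) = 1.852.
The exact tunnelling result is T⁻¹ = 1 + U² sinh²(κw) / [4E(U − E)] = 5.472, so T = 0.183.

T = 0.183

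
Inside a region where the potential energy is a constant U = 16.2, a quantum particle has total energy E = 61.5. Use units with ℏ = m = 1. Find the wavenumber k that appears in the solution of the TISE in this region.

k = 9.52

With E > U the solution is oscillatory, ψ ∝ e^{±ikx} with k = √(2m(E − U))/ℏ.
k = √(2 × 1 × 45.3) = 9.518.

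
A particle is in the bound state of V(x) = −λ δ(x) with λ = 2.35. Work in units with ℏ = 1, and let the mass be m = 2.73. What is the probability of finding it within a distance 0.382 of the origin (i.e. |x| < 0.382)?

The normalised bound state is ψ = √κ e^{−κ|x|} with κ = mλ/ℏ² = 6.416.
P(|x| < d) = ∫_{−d}^{d} κ e^{−2κ|x|} dx = 1 − e^{−2κd} = 1 − e^{−4.901} = 0.9926.

P = 0.993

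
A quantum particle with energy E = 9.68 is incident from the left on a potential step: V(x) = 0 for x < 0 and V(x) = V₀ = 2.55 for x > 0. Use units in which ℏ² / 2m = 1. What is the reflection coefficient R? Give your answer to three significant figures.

R = 0.00582

The wavenumbers are k₁ = √(2mE)/ℏ = 3.111 on the left and k₂ = √(2m(E − V₀))/ℏ = 2.670 on the right.
Matching ψ and ψ′ at x = 0 gives r = (k₁ − k₂)/(k₁ + k₂), so R = r² = 0.005820 and T = 1 − R = 0.9942.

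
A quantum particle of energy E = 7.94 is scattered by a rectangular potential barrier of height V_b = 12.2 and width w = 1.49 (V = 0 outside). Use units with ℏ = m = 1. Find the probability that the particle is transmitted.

E < V_b: inside the barrier ψ ∝ e^{±κx} with κ = √(2m(V_b − E))/ℏ = 2.919.
κw = 4.349, sinh(κw) = 38.70.
The exact tunnelling result is T⁻¹ = 1 + V_b² sinh²(κw) / [4E(V_b − E)] = 1649, so T = 0.000607.

T = 0.000607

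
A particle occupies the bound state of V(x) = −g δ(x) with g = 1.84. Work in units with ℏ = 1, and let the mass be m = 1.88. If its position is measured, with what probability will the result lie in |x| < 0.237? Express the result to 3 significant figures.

The normalised bound state is ψ = √κ e^{−κ|x|} with κ = mg/ℏ² = 3.459.
P(|x| < d) = ∫_{−d}^{d} κ e^{−2κ|x|} dx = 1 − e^{−2κd} = 1 − e^{−1.640} = 0.8060.

P = 0.806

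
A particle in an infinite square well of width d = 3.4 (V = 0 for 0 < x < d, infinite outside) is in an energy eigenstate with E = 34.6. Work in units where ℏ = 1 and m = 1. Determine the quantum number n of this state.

For an infinite well E_n = n²π²ℏ²/(2md²), so n = (d/πℏ)√(2mE).
n = (3.4/π) × √(2 × 1 × 34.6) = 9.003 → n = 9.

n = 9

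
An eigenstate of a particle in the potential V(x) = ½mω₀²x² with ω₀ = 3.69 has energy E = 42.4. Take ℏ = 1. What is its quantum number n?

Invert E_n = (n + ½)ℏω₀: n = E/ℏω₀ − ½ = 10.991, so n = 11.

n = 11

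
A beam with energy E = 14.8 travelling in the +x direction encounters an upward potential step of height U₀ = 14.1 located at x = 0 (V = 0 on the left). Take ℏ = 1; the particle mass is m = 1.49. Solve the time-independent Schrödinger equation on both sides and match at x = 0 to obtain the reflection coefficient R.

On each side the TISE gives plane waves with k = √(2m(E − V))/ℏ: k₁ = √(2·1.49·14.8) = 6.641, k₂ = √(2·1.49·0.7) = 1.444.
Matching ψ and ψ′ at x = 0 gives r = (k₁ − k₂)/(k₁ + k₂), so R = r² = 0.4131 and T = 1 − R = 0.5869.

R = 0.413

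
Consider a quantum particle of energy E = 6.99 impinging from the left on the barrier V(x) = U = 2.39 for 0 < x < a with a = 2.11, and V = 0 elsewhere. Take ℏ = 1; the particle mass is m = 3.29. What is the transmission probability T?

T = 0.971

Above the barrier the interior wavenumber is k₂ = √(2m(E − U))/ℏ = 5.502, giving phase k₂a = 11.61.
Matching at both interfaces gives T⁻¹ = 1 + U² sin²(k₂a) / [4E(E − U)] = 1.030, hence T = 0.971.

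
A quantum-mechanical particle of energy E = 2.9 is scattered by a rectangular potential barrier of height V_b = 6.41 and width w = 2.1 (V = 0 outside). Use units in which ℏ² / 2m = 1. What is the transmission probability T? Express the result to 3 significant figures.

Since E < V_b the interior solution is evanescent with decay constant κ = √(2m(V_b − E))/ℏ = 1.873.
κw = 3.934, sinh(κw) = 25.55.
Matching ψ, ψ′ at both faces gives T = [1 + V_b² sinh²(κw) / (4E(V_b − E))]⁻¹ = 1/660.0 = 0.00152.

T = 0.00152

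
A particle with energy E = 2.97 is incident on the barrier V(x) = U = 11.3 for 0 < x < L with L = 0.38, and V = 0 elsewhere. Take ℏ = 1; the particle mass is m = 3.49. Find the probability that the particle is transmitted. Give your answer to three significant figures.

Since E < U the interior solution is evanescent with decay constant κ = √(2m(U − E))/ℏ = 7.625.
κL = 2.898, sinh(κL) = 9.037.
The exact tunnelling result is T⁻¹ = 1 + U² sinh²(κL) / [4E(U − E)] = 106.4, so T = 0.00940.

T = 0.00940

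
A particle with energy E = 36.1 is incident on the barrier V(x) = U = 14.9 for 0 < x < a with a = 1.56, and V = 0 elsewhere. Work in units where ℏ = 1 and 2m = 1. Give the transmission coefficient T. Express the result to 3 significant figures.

E > U: inside the barrier k₂ = √(2m(E − U))/ℏ = 4.604, k₂a = 7.183.
Matching at both interfaces gives T⁻¹ = 1 + U² sin²(k₂a) / [4E(E − U)] = 1.044, hence T = 0.957.

T = 0.957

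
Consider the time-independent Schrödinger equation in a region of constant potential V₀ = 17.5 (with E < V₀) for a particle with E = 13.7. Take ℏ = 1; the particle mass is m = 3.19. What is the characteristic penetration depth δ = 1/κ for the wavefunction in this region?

δ = 0.203

Since E < V₀ the TISE in this region is ψ'' = κ²ψ with κ = √(2m(V₀ − E))/ℏ.
κ = √(2 × 3.19 × 3.8) = 4.924. The penetration depth is δ = 1/κ = 0.203.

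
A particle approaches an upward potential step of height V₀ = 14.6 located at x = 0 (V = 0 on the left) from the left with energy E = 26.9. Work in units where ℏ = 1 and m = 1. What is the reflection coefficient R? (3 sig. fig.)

The wavenumbers are k₁ = √(2mE)/ℏ = 7.335 on the left and k₂ = √(2m(E − V₀))/ℏ = 4.960 on the right.
Continuity of ψ and ψ′ at the step yields the reflection amplitude r = (k₁ − k₂)/(k₁ + k₂) = 0.1932; thus R = |r|² = 0.03732, T = 0.9627.

R = 0.0373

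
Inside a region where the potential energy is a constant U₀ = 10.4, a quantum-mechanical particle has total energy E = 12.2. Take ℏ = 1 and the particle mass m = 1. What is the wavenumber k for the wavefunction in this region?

k = 1.90

With E > U₀ the solution is oscillatory, ψ ∝ e^{±ikx} with k = √(2m(E − U₀))/ℏ.
k = √(2 × 1 × 1.8) = 1.897.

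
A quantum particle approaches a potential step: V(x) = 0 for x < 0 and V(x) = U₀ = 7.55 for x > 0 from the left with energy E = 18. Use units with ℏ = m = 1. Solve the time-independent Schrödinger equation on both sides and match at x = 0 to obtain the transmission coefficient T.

On each side the TISE gives plane waves with k = √(2m(E − V))/ℏ: k₁ = √(2·1·18) = 6.000, k₂ = √(2·1·10.45) = 4.572.
Matching ψ and ψ′ at x = 0 gives r = (k₁ − k₂)/(k₁ + k₂), so R = r² = 0.01826 and T = 1 − R = 0.9817.

T = 0.982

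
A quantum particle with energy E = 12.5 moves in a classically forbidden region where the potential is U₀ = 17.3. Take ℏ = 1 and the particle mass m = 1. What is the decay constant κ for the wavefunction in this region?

κ = 3.10

Since E < U₀ the TISE in this region is ψ'' = κ²ψ with κ = √(2m(U₀ − E))/ℏ.
κ = √(2 × 1 × 4.8) = 3.098.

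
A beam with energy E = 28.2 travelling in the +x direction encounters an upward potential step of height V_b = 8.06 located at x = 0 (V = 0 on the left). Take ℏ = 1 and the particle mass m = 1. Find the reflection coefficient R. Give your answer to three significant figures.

R = 0.00705

The wavenumbers are k₁ = √(2mE)/ℏ = 7.510 on the left and k₂ = √(2m(E − V_b))/ℏ = 6.347 on the right.
Continuity of ψ and ψ′ at the step yields the reflection amplitude r = (k₁ − k₂)/(k₁ + k₂) = 0.08396; thus R = |r|² = 0.007049, T = 0.9930.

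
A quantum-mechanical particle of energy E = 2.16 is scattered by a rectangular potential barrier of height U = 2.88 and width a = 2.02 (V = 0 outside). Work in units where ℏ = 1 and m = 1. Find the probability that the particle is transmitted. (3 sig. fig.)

T = 0.0233

Since E < U the interior solution is evanescent with decay constant κ = √(2m(U − E))/ℏ = 1.200.
κa = 2.424, sinh(κa) = 5.601.
Matching ψ, ψ′ at both faces gives T = [1 + U² sinh²(κa) / (4E(U − E))]⁻¹ = 1/42.83 = 0.0233.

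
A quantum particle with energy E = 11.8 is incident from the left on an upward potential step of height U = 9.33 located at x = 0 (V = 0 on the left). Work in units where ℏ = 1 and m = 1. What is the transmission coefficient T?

T = 0.861

The wavenumbers are k₁ = √(2mE)/ℏ = 4.858 on the left and k₂ = √(2m(E − U))/ℏ = 2.223 on the right.
Continuity of ψ and ψ′ at the step yields the reflection amplitude r = (k₁ − k₂)/(k₁ + k₂) = 0.3722; thus R = |r|² = 0.1385, T = 0.8615.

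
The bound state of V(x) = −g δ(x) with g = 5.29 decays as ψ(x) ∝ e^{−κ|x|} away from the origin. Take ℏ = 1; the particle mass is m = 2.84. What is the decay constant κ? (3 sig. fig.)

Integrating the TISE across x = 0 gives the cusp condition ψ'(0⁺) − ψ'(0⁻) = −(2mg/ℏ²)ψ(0).
With ψ ∝ e^{−κ|x|} this yields −2κ = −2mg/ℏ², so κ = mg/ℏ² = 15.02.

κ = 15.0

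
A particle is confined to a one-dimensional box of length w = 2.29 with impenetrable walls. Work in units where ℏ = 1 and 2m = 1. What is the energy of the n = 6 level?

E = 67.8

Requiring ψ(0) = ψ(w) = 0 quantises k = nπ/w, hence E_n = ℏ²k²/2m = n²π²ℏ²/(2mw²).
E_6 = 6² × π² / (2 × 0.5 × 2.29²) = 67.75.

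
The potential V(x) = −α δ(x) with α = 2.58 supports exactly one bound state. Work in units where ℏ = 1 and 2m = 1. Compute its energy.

E = -1.66

The bound state is ψ(x) = √κ e^{−κ|x|}. The derivative jump ψ'(0⁺) − ψ'(0⁻) = −(2mα/ℏ²)ψ(0) fixes κ = mα/ℏ² = 1.290.
Then E = −ℏ²κ²/(2m) = −mα²/(2ℏ²) = -1.664.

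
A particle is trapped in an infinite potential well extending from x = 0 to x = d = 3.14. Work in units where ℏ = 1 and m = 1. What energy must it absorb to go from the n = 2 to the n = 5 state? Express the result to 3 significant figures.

E_n = n²π²ℏ²/(2md²), so ΔE = (5² − 2²) π²ℏ²/(2md²).
ΔE = 21 × π² / (2 × 1 × 3.14²) = 10.51.

ΔE = 10.5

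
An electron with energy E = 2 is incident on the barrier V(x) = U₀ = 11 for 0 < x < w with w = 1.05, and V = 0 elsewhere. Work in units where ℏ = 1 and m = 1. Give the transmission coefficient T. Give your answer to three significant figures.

T = 0.000322

E < U₀: inside the barrier ψ ∝ e^{±κx} with κ = √(2m(U₀ − E))/ℏ = 4.243.
κw = 4.455, sinh(κw) = 43.01.
The exact tunnelling result is T⁻¹ = 1 + U₀² sinh²(κw) / [4E(U₀ − E)] = 3110, so T = 0.000322.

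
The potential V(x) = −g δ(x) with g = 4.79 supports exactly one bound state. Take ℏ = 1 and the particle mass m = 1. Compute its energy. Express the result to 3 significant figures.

The bound state is ψ(x) = √κ e^{−κ|x|}. The derivative jump ψ'(0⁺) − ψ'(0⁻) = −(2mg/ℏ²)ψ(0) fixes κ = mg/ℏ² = 4.790.
Then E = −ℏ²κ²/(2m) = −mg²/(2ℏ²) = -11.47.

E = -11.5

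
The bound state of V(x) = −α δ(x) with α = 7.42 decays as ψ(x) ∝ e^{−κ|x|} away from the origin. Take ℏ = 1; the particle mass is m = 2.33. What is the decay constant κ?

κ = 17.3

Integrate −(ℏ²/2m)ψ'' − αδ(x)ψ = Eψ from −ε to +ε: the ψ'' term gives ψ'(0⁺) − ψ'(0⁻) and the δ term gives −(2mα/ℏ²)ψ(0).
With ψ ∝ e^{−κ|x|} this yields −2κ = −2mα/ℏ², so κ = mα/ℏ² = 17.29.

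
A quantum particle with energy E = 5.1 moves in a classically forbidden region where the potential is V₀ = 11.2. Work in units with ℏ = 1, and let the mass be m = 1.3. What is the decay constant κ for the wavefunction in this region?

κ = 3.98

Since E < V₀ the TISE in this region is ψ'' = κ²ψ with κ = √(2m(V₀ − E))/ℏ.
κ = √(2 × 1.3 × 6.1) = 3.982.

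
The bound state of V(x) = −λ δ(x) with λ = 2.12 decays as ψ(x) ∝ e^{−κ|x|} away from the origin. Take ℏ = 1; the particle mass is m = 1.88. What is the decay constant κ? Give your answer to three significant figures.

κ = 3.99

Integrating the TISE across x = 0 gives the cusp condition ψ'(0⁺) − ψ'(0⁻) = −(2mλ/ℏ²)ψ(0).
With ψ ∝ e^{−κ|x|} this yields −2κ = −2mλ/ℏ², so κ = mλ/ℏ² = 3.986.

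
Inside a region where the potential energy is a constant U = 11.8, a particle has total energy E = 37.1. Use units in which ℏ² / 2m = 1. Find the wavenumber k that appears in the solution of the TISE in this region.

With E > U the solution is oscillatory, ψ ∝ e^{±ikx} with k = √(2m(E − U))/ℏ.
k = √(2 × 0.5 × 25.3) = 5.030.

k = 5.03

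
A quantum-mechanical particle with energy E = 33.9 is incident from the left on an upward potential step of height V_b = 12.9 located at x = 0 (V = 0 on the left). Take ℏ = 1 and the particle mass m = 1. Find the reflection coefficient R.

R = 0.0142

On each side the TISE gives plane waves with k = √(2m(E − V))/ℏ: k₁ = √(2·1·33.9) = 8.234, k₂ = √(2·1·21) = 6.481.
Continuity of ψ and ψ′ at the step yields the reflection amplitude r = (k₁ − k₂)/(k₁ + k₂) = 0.1192; thus R = |r|² = 0.01420, T = 0.9858.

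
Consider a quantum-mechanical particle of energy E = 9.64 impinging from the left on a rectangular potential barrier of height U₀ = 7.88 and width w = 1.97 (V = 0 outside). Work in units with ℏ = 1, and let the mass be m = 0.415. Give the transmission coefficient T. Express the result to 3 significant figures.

Above the barrier the interior wavenumber is k₂ = √(2m(E − U₀))/ℏ = 1.209, giving phase k₂w = 2.381.
T = [1 + U₀² sin²(k₂w) / (4E(E − U₀))]⁻¹ = 1/1.435 = 0.697.

T = 0.697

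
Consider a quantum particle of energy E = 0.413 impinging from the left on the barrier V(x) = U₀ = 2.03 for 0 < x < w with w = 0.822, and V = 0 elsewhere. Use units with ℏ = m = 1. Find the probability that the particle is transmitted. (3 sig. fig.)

Since E < U₀ the interior solution is evanescent with decay constant κ = √(2m(U₀ − E))/ℏ = 1.798.
κw = 1.478, sinh(κw) = 2.079.
The exact tunnelling result is T⁻¹ = 1 + U₀² sinh²(κw) / [4E(U₀ − E)] = 7.665, so T = 0.130.

T = 0.130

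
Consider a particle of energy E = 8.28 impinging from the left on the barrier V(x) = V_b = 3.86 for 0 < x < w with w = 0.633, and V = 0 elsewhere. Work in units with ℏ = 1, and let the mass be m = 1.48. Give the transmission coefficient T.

T = 0.945

Above the barrier the interior wavenumber is k₂ = √(2m(E − V_b))/ℏ = 3.617, giving phase k₂w = 2.290.
T = [1 + V_b² sin²(k₂w) / (4E(E − V_b))]⁻¹ = 1/1.058 = 0.945.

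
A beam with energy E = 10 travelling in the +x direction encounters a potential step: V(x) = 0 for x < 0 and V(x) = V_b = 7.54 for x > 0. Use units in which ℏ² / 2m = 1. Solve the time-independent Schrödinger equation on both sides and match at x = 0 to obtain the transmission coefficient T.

On each side the TISE gives plane waves with k = √(2m(E − V))/ℏ: k₁ = √(2·½·10) = 3.162, k₂ = √(2·½·2.46) = 1.568.
Matching ψ and ψ′ at x = 0 gives r = (k₁ − k₂)/(k₁ + k₂), so R = r² = 0.1135 and T = 1 − R = 0.8865.

T = 0.886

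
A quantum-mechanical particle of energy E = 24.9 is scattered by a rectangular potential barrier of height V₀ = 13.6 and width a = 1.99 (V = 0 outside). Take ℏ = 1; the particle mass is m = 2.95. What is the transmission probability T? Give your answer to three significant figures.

E > V₀: inside the barrier k₂ = √(2m(E − V₀))/ℏ = 8.165, k₂a = 16.25.
Matching at both interfaces gives T⁻¹ = 1 + V₀² sin²(k₂a) / [4E(E − V₀)] = 1.044, hence T = 0.958.

T = 0.958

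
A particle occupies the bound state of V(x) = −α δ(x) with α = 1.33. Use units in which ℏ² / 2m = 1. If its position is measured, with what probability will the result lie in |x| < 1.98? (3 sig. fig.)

The normalised bound state is ψ = √κ e^{−κ|x|} with κ = mα/ℏ² = 0.6650.
P(|x| < d) = ∫_{−d}^{d} κ e^{−2κ|x|} dx = 1 − e^{−2κd} = 1 − e^{−2.633} = 0.9282.

P = 0.928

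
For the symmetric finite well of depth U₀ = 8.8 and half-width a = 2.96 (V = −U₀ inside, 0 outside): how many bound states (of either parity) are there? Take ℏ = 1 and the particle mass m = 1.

The dimensionless depth is z₀ = a√(2mU₀)/ℏ = 2.96 × √(17.60) = 12.42.
A new bound state (alternating even/odd) appears each time z₀ passes a multiple of π/2, so N = ⌊2z₀/π⌋ + 1 = ⌊7.905⌋ + 1 = 8.

N = 8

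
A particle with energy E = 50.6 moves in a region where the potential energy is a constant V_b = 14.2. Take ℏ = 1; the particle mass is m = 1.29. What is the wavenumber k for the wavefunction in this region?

With E > V_b the solution is oscillatory, ψ ∝ e^{±ikx} with k = √(2m(E − V_b))/ℏ.
k = √(2 × 1.29 × 36.4) = 9.691.

k = 9.69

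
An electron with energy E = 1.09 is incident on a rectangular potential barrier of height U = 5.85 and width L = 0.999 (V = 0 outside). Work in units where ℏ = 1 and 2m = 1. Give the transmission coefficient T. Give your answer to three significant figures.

E < U: inside the barrier ψ ∝ e^{±κx} with κ = √(2m(U − E))/ℏ = 2.182.
κL = 2.180, sinh(κL) = 4.365.
The exact tunnelling result is T⁻¹ = 1 + U² sinh²(κL) / [4E(U − E)] = 32.41, so T = 0.0309.

T = 0.0309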